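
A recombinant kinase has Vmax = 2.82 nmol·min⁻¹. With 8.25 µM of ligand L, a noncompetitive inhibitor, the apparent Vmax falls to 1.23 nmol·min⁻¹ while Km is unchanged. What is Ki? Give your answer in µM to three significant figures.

6.38 µM

Noncompetitive: Vmax,app = Vmax/α with α = 1 + [I]/Ki.
α = Vmax/Vmax,app = 2.82/1.23 = 2.293.
Ki = [I]/(α − 1) = 8.25/1.293 = 6.38 µM.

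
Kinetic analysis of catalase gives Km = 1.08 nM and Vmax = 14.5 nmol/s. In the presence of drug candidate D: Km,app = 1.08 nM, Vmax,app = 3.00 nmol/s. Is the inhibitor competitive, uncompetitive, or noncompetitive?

noncompetitive

Vmax decreases (14.5 → 3.00 nmol/s) while Km is unchanged — pure noncompetitive inhibition.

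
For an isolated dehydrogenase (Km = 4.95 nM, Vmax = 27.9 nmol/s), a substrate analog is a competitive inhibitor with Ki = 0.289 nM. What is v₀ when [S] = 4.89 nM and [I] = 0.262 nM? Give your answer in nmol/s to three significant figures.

With α = 1 + [I]/Ki = 1 + 0.262/0.289 = 1.907, the competitive rate law is v = Vmax[S] / (αKm + [S]).
v = 27.9×4.89 / (1.907×4.95 + 4.89) = 136.4/14.33 = 9.52 nmol/s.

9.52 nmol/s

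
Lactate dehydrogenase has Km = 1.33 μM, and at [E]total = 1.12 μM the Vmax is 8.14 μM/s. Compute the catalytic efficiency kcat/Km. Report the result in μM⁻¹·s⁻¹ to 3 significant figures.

5.46 μM⁻¹·s⁻¹

kcat = Vmax/[E]total = 8.14/1.12 = 7.27 s⁻¹.
kcat/Km = 7.27/1.33 = 5.46 μM⁻¹·s⁻¹.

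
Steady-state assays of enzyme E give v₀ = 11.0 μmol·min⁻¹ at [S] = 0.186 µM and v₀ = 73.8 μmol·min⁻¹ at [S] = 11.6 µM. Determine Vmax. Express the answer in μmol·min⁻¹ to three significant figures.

From v = Vmax[S]/(Km+[S]), each point gives Vmax = v(Km+[S])/[S].
Equating: 11.0(Km+0.186)/0.186 = 73.8(Km+11.6)/11.6.
59.14·Km + 11.0 = 6.362·Km + 73.8, so (59.14 − 6.362)·Km = 73.8 − 11.0.
Km = 62.80/52.78 = 1.19 µM; then Vmax = 11.0(1.19+0.186)/0.186 = 81.4 μmol·min⁻¹.

81.4 μmol·min⁻¹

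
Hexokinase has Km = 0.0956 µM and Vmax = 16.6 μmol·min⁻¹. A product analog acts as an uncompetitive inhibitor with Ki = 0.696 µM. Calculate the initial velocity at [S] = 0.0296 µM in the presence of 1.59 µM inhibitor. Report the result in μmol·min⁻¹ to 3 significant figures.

2.55 μmol·min⁻¹

With α = 1 + [I]/Ki = 1 + 1.59/0.696 = 3.284, the uncompetitive rate law is v = (Vmax/α)·[S] / (Km/α + [S]).
v = (16.6/3.284)×0.0296 / (0.0956/3.284 + 0.0296) = 0.1496/0.05871 = 2.55 μmol·min⁻¹.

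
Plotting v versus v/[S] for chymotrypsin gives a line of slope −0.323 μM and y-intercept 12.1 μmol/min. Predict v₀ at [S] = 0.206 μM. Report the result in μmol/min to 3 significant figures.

4.71 μmol/min

In the Eadie–Hofstee form v = Vmax − Km·(v/[S]), the slope is −Km and the intercept is Vmax, so Km = 0.323 μM and Vmax = 12.1 μmol/min.
v = 12.1 × 0.206/(0.323 + 0.206) = 4.71 μmol/min.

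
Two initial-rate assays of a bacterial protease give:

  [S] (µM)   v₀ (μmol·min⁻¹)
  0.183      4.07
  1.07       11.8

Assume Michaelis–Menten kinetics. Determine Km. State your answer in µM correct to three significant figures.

In reciprocal form, 1/v = (Km/Vmax)·(1/[S]) + 1/Vmax. The two points give (1/[S], 1/v) = (5.464, 0.2457) and (0.9346, 0.08475).
Slope = (0.2457 − 0.08475)/(5.464 − 0.9346) = 0.03553; intercept = 0.2457 − 0.03553×5.464 = 0.05154.
Vmax = 1/intercept = 19.4 μmol·min⁻¹; Km = slope × Vmax = 0.03553 × 19.4 = 0.689 µM.

0.689 µM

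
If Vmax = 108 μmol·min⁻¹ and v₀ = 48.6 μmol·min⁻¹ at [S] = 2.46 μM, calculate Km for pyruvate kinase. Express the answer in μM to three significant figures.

v/Vmax = 48.6/108 = 0.4500 = [S]/(Km+[S]).
So Km + [S] = [S]/0.4500 = 5.467 μM, giving Km = 5.467 − 2.46 = 3.01 μM.

3.01 μM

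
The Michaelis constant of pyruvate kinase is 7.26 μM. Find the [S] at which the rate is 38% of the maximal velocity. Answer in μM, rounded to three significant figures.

v/Vmax = [S]/(Km+[S]) = 0.38, so [S] = Km·0.38/(1 − 0.38) = 7.26 × 0.6129.
[S] = 4.45 μM.

4.45 μM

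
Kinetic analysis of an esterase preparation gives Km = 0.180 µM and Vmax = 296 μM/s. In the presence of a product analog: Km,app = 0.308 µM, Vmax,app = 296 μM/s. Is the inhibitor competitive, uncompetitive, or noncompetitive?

competitive

Km increases (0.180 → 0.308 µM) while Vmax is unchanged — the hallmark of competitive inhibition.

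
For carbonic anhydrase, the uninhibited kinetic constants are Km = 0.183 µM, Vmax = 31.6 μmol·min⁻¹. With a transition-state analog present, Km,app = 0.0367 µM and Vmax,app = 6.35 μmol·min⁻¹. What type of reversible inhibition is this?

uncompetitive

Both Km and Vmax decrease by the same factor (~4.98-fold) — characteristic of uncompetitive inhibition.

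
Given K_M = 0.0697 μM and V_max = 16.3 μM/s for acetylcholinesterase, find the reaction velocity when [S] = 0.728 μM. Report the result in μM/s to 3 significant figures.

v = Vmax·[S]/(Km + [S]) = 16.3 × 0.728 / (0.0697 + 0.728)
  = 11.87 / 0.7977 = 14.9 μM/s.

14.9 μM/s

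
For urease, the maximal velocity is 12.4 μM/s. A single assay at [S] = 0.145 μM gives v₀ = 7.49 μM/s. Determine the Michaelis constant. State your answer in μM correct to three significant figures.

0.0951 μM

From v = Vmax[S]/(Km+[S]), Km = [S](Vmax − v)/v.
Km = 0.145 × (12.4 − 7.49) / 7.49 = 0.7120/7.49 = 0.0951 μM.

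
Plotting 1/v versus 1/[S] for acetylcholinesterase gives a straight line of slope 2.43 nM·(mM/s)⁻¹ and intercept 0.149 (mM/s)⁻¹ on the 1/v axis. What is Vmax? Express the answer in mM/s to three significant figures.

The y-intercept of a Lineweaver–Burk plot equals 1/Vmax, so Vmax = 1/0.149 = 6.71 mM/s.

6.71 mM/s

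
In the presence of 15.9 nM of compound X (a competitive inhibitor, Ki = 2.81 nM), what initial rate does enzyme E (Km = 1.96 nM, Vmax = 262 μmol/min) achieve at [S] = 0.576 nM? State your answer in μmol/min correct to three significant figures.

With α = 1 + [I]/Ki = 1 + 15.9/2.81 = 6.658, the competitive rate law is v = Vmax[S] / (αKm + [S]).
v = 262×0.576 / (6.658×1.96 + 0.576) = 150.9/13.63 = 11.1 μmol/min.

11.1 μmol/min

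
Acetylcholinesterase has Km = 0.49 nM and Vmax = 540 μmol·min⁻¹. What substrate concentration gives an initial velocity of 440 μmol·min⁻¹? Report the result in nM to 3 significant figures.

2.16 nM

Rearranging v = Vmax[S]/(Km+[S]) gives [S] = Km·v/(Vmax − v).
[S] = 0.49 × 440 / (540 − 440) = 215.6/100.0 = 2.16 nM.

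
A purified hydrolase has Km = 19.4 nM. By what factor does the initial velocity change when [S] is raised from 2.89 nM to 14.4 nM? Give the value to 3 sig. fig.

Since Vmax cancels, v₂/v₁ = [S]₂(Km+[S]₁) / [S]₁(Km+[S]₂).
= 14.4×(19.4+2.89) / (2.89×(19.4+14.4)) = 321.0/97.68 = 3.29.

3.29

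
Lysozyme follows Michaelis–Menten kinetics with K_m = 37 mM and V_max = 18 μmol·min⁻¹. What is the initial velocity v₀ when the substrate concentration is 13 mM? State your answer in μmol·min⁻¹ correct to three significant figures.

[S]/(Km+[S]) = 13/50.00 = 0.2600, the fractional saturation.
v = 0.2600 × Vmax = 0.2600 × 18 = 4.68 μmol·min⁻¹.

4.68 μmol·min⁻¹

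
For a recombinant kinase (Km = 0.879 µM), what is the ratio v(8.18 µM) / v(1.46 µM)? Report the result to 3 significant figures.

The fractional saturations are [S]/(Km+[S]) = 1.46/2.339 = 0.6242 and 8.18/9.059 = 0.9030.
v₂/v₁ is just their ratio: 0.9030/0.6242 = 1.45.

1.45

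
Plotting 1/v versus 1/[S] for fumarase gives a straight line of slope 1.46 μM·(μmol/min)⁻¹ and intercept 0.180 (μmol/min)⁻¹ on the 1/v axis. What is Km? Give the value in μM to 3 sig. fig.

y-intercept = 1/Vmax ⇒ Vmax = 5.56 μmol/min; slope = Km/Vmax ⇒ Km = slope × Vmax.
Km = 1.46 × 5.56 = 8.11 μM.

8.11 μM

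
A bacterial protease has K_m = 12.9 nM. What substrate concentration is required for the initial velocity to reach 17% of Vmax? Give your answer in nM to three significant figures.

2.64 nM

v/Vmax = [S]/(Km+[S]) = 0.17, so [S] = Km·0.17/(1 − 0.17) = 12.9 × 0.2048.
[S] = 2.64 nM.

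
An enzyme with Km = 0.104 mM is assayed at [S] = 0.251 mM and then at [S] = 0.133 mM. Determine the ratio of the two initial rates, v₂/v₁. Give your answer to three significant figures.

Since Vmax cancels, v₂/v₁ = [S]₂(Km+[S]₁) / [S]₁(Km+[S]₂).
= 0.133×(0.104+0.251) / (0.251×(0.104+0.133)) = 0.04722/0.05949 = 0.794.

0.794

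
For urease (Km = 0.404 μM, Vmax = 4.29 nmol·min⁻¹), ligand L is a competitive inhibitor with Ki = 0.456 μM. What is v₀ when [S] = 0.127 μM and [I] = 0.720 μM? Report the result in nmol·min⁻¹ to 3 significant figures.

0.466 nmol·min⁻¹

With α = 1 + [I]/Ki = 1 + 0.720/0.456 = 2.579, the competitive rate law is v = Vmax[S] / (αKm + [S]).
v = 4.29×0.127 / (2.579×0.404 + 0.127) = 0.5448/1.169 = 0.466 nmol·min⁻¹.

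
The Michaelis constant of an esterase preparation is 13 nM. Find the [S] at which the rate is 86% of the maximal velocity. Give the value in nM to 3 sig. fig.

79.9 nM

v/Vmax = [S]/(Km+[S]) = 0.86, so [S] = Km·0.86/(1 − 0.86) = 13 × 6.143.
[S] = 79.9 nM.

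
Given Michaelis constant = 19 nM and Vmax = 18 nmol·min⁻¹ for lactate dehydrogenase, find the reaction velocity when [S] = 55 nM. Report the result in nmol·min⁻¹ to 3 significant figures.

13.4 nmol·min⁻¹

[S]/(Km+[S]) = 55/74.00 = 0.7432, the fractional saturation.
v = 0.7432 × Vmax = 0.7432 × 18 = 13.4 nmol·min⁻¹.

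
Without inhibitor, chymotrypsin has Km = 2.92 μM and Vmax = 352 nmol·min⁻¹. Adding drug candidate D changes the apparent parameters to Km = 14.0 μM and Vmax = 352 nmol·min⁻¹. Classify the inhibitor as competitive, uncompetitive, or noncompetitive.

Km increases (2.92 → 14.0 μM) while Vmax is unchanged — the hallmark of competitive inhibition.

competitive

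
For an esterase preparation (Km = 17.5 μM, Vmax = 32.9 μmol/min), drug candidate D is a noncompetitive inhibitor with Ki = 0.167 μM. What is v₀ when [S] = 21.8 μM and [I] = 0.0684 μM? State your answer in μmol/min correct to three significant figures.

α = 1 + [I]/Ki = 1 + 0.0684/0.167 = 1.410.
For a noncompetitive inhibitor, Vmax is reduced to Vmax/α while Km is unchanged: Km,app = 17.5 μM, Vmax,app = 23.3 μmol/min.
v = Vmax,app·[S]/(Km,app + [S]) = 23.3 × 21.8/(17.5 + 21.8) = 12.9 μmol/min.

12.9 μmol/min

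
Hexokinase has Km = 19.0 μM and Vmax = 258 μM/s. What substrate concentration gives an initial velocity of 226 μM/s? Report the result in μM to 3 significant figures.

134 μM

The required fractional saturation is v/Vmax = 226/258 = 0.8760.
Then [S]/(Km+[S]) = 0.8760 ⇒ [S] = 19.0 × 0.8760/(1 − 0.8760) = 134 μM.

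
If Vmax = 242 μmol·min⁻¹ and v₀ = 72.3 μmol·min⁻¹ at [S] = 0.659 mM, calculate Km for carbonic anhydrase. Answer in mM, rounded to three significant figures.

v/Vmax = 72.3/242 = 0.2988 = [S]/(Km+[S]).
So Km + [S] = [S]/0.2988 = 2.206 mM, giving Km = 2.206 − 0.659 = 1.55 mM.

1.55 mM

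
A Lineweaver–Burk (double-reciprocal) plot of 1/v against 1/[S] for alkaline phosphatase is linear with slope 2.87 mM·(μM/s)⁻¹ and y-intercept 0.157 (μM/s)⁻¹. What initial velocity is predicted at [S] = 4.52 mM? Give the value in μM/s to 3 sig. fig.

The y-intercept is 1/Vmax, so Vmax = 1/0.157 = 6.37 μM/s.
The slope is Km/Vmax, so Km = 2.87 × 6.37 = 18.3 mM.
Then v = 6.37 × 4.52/(18.3 + 4.52) = 1.26 μM/s.

1.26 μM/s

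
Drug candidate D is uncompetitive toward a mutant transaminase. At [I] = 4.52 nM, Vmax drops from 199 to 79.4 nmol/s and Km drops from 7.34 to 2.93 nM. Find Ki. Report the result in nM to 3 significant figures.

3.00 nM

Uncompetitive: Vmax,app = Vmax/α (and Km,app = Km/α) with α = 1 + [I]/Ki.
α = Vmax/Vmax,app = 199/79.4 = 2.506.
Ki = [I]/(α − 1) = 4.52/1.506 = 3.00 nM.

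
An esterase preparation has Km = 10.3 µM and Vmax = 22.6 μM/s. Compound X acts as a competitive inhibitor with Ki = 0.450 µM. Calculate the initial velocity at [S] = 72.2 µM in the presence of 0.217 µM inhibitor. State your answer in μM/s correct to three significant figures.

18.7 μM/s

α = 1 + [I]/Ki = 1 + 0.217/0.450 = 1.482.
For a competitive inhibitor, Vmax is unchanged and the apparent Km becomes α·Km: Km,app = 15.3 µM, Vmax,app = 22.6 μM/s.
v = Vmax,app·[S]/(Km,app + [S]) = 22.6 × 72.2/(15.3 + 72.2) = 18.7 μM/s.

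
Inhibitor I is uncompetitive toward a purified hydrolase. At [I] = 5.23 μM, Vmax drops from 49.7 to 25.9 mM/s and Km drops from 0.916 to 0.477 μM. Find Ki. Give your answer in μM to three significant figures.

Uncompetitive: Vmax,app = Vmax/α (and Km,app = Km/α) with α = 1 + [I]/Ki.
α = Vmax/Vmax,app = 49.7/25.9 = 1.919.
Ki = [I]/(α − 1) = 5.23/0.9189 = 5.69 μM.

5.69 μM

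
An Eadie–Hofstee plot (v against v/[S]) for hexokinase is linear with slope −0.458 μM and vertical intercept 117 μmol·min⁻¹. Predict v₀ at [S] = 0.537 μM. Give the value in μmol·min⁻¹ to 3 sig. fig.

In the Eadie–Hofstee form v = Vmax − Km·(v/[S]), the slope is −Km and the intercept is Vmax, so Km = 0.458 μM and Vmax = 117 μmol·min⁻¹.
v = 117 × 0.537/(0.458 + 0.537) = 63.1 μmol·min⁻¹.

63.1 μmol·min⁻¹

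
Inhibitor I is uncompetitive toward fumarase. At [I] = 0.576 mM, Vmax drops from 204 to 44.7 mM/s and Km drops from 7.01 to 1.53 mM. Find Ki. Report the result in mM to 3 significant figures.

0.162 mM

Uncompetitive: Vmax,app = Vmax/α (and Km,app = Km/α) with α = 1 + [I]/Ki.
α = Vmax/Vmax,app = 204/44.7 = 4.564.
Ki = [I]/(α − 1) = 0.576/3.564 = 0.162 mM.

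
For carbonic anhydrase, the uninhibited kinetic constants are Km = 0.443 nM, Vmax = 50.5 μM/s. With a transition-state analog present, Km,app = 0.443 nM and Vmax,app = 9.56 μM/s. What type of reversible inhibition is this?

noncompetitive

Vmax decreases (50.5 → 9.56 μM/s) while Km is unchanged — pure noncompetitive inhibition.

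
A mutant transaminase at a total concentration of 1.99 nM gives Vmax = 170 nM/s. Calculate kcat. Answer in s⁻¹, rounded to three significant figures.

85.4 s⁻¹

kcat = Vmax/[E]total = 170 nM/s / 1.99 nM = 85.4 s⁻¹.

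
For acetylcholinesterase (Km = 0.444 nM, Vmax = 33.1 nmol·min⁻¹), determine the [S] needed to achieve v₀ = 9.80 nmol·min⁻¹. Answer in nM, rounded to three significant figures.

0.187 nM

Rearranging v = Vmax[S]/(Km+[S]) gives [S] = Km·v/(Vmax − v).
[S] = 0.444 × 9.80 / (33.1 − 9.80) = 4.351/23.30 = 0.187 nM.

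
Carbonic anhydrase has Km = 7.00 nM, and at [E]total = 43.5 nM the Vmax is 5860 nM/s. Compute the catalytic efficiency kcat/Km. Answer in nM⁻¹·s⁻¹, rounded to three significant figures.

kcat = Vmax/[E]total = 5860/43.5 = 135 s⁻¹.
kcat/Km = 135/7.00 = 19.2 nM⁻¹·s⁻¹.

19.2 nM⁻¹·s⁻¹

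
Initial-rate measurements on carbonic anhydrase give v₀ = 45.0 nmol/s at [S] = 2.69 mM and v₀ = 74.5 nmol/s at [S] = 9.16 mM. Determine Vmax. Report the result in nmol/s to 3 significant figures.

102 nmol/s

From v = Vmax[S]/(Km+[S]), each point gives Vmax = v(Km+[S])/[S].
Equating: 45.0(Km+2.69)/2.69 = 74.5(Km+9.16)/9.16.
16.73·Km + 45.0 = 8.133·Km + 74.5, so (16.73 − 8.133)·Km = 74.5 − 45.0.
Km = 29.50/8.595 = 3.43 mM; then Vmax = 45.0(3.43+2.69)/2.69 = 102 nmol/s.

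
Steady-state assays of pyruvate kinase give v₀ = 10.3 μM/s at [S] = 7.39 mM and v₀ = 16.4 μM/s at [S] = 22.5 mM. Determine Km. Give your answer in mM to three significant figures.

From v = Vmax[S]/(Km+[S]), each point gives Vmax = v(Km+[S])/[S].
Equating: 10.3(Km+7.39)/7.39 = 16.4(Km+22.5)/22.5.
1.394·Km + 10.3 = 0.7289·Km + 16.4, so (1.394 − 0.7289)·Km = 16.4 − 10.3.
Km = 6.100/0.6649 = 9.17 mM; then Vmax = 10.3(9.17+7.39)/7.39 = 23.1 μM/s.

9.17 mM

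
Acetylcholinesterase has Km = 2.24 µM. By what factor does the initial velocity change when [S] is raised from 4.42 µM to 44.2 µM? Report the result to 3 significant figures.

The fractional saturations are [S]/(Km+[S]) = 4.42/6.660 = 0.6637 and 44.2/46.44 = 0.9518.
v₂/v₁ is just their ratio: 0.9518/0.6637 = 1.43.

1.43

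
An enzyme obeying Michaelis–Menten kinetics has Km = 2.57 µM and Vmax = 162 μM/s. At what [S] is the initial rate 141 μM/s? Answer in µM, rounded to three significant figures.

17.3 µM

Rearranging v = Vmax[S]/(Km+[S]) gives [S] = Km·v/(Vmax − v).
[S] = 2.57 × 141 / (162 − 141) = 362.4/21.00 = 17.3 µM.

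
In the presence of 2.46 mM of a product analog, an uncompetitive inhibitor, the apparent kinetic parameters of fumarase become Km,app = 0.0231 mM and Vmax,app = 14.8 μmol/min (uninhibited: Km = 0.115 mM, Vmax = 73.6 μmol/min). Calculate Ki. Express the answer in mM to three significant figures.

0.619 mM

Uncompetitive: Vmax,app = Vmax/α (and Km,app = Km/α) with α = 1 + [I]/Ki.
α = Vmax/Vmax,app = 73.6/14.8 = 4.973.
Since α = 1 + [I]/Ki, [I]/Ki = 4.973 − 1 = 3.973 and Ki = 2.46/3.973 = 0.619 mM.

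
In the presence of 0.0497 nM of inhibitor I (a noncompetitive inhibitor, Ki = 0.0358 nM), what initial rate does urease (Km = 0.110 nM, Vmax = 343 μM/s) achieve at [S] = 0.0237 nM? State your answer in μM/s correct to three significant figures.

With α = 1 + [I]/Ki = 1 + 0.0497/0.0358 = 2.388, the noncompetitive rate law is v = (Vmax/α)·[S] / (Km + [S]).
v = (343/2.388)×0.0237 / (0.110 + 0.0237) = 3.404/0.1337 = 25.5 μM/s.

25.5 μM/s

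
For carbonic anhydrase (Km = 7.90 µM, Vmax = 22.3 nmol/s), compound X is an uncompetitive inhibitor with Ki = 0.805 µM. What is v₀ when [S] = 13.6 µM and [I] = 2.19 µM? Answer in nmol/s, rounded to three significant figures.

5.18 nmol/s

With α = 1 + [I]/Ki = 1 + 2.19/0.805 = 3.720, the uncompetitive rate law is v = (Vmax/α)·[S] / (Km/α + [S]).
v = (22.3/3.720)×13.6 / (7.90/3.720 + 13.6) = 81.52/15.72 = 5.18 nmol/s.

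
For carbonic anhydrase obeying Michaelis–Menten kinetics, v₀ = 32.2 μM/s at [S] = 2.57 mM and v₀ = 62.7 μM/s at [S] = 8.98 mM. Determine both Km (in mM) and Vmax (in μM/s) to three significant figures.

In reciprocal form, 1/v = (Km/Vmax)·(1/[S]) + 1/Vmax. The two points give (1/[S], 1/v) = (0.3891, 0.03106) and (0.1114, 0.01595).
Slope = (0.03106 − 0.01595)/(0.3891 − 0.1114) = 0.05439; intercept = 0.03106 − 0.05439×0.3891 = 0.009892.
Vmax = 1/intercept = 101 μM/s; Km = slope × Vmax = 0.05439 × 101 = 5.50 mM.

Km = 5.50 mM; Vmax = 101 μM/s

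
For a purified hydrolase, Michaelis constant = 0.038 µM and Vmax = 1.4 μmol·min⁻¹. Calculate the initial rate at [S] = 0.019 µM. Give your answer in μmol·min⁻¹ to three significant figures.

0.467 μmol·min⁻¹

[S]/(Km+[S]) = 0.019/0.05700 = 0.3333, the fractional saturation.
v = 0.3333 × Vmax = 0.3333 × 1.4 = 0.467 μmol·min⁻¹.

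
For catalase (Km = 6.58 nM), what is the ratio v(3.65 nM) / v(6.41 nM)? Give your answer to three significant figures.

0.723

Since Vmax cancels, v₂/v₁ = [S]₂(Km+[S]₁) / [S]₁(Km+[S]₂).
= 3.65×(6.58+6.41) / (6.41×(6.58+3.65)) = 47.41/65.57 = 0.723.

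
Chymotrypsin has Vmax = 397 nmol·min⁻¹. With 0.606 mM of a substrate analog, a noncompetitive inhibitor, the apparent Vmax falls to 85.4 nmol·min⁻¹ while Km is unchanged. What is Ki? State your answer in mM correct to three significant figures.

Noncompetitive: Vmax,app = Vmax/α with α = 1 + [I]/Ki.
α = Vmax/Vmax,app = 397/85.4 = 4.649.
Since α = 1 + [I]/Ki, [I]/Ki = 4.649 − 1 = 3.649 and Ki = 0.606/3.649 = 0.166 mM.

0.166 mM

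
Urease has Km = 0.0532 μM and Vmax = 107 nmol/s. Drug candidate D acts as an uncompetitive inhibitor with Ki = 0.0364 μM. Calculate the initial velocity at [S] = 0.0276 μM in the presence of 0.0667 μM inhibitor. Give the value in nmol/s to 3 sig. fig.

With α = 1 + [I]/Ki = 1 + 0.0667/0.0364 = 2.832, the uncompetitive rate law is v = (Vmax/α)·[S] / (Km/α + [S]).
v = (107/2.832)×0.0276 / (0.0532/2.832 + 0.0276) = 1.043/0.04638 = 22.5 nmol/s.

22.5 nmol/s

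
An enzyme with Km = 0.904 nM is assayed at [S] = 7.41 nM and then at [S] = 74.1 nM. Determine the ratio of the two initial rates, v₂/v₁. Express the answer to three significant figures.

1.11

The fractional saturations are [S]/(Km+[S]) = 7.41/8.314 = 0.8913 and 74.1/75.00 = 0.9879.
v₂/v₁ is just their ratio: 0.9879/0.8913 = 1.11.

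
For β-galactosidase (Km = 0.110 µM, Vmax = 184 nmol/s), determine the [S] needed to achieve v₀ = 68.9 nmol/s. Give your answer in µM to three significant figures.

0.0658 µM

The required fractional saturation is v/Vmax = 68.9/184 = 0.3745.
Then [S]/(Km+[S]) = 0.3745 ⇒ [S] = 0.110 × 0.3745/(1 − 0.3745) = 0.0658 µM.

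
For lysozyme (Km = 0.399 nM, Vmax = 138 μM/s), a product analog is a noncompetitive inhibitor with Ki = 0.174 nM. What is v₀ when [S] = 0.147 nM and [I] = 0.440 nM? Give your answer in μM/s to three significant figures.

With α = 1 + [I]/Ki = 1 + 0.440/0.174 = 3.529, the noncompetitive rate law is v = (Vmax/α)·[S] / (Km + [S]).
v = (138/3.529)×0.147 / (0.399 + 0.147) = 5.749/0.5460 = 10.5 μM/s.

10.5 μM/s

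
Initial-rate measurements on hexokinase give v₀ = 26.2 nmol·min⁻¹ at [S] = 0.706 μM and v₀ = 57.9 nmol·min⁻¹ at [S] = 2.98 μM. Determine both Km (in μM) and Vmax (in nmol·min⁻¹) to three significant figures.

From v = Vmax[S]/(Km+[S]), each point gives Vmax = v(Km+[S])/[S].
Equating: 26.2(Km+0.706)/0.706 = 57.9(Km+2.98)/2.98.
37.11·Km + 26.2 = 19.43·Km + 57.9, so (37.11 − 19.43)·Km = 57.9 − 26.2.
Km = 31.70/17.68 = 1.79 μM; then Vmax = 26.2(1.79+0.706)/0.706 = 92.7 nmol·min⁻¹.

Km = 1.79 μM; Vmax = 92.7 nmol·min⁻¹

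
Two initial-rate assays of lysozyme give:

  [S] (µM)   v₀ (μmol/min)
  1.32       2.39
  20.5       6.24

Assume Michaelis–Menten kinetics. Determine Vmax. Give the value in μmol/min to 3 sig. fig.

7.02 μmol/min

From v = Vmax[S]/(Km+[S]), each point gives Vmax = v(Km+[S])/[S].
Equating: 2.39(Km+1.32)/1.32 = 6.24(Km+20.5)/20.5.
1.811·Km + 2.39 = 0.3044·Km + 6.24, so (1.811 − 0.3044)·Km = 6.24 − 2.39.
Km = 3.850/1.506 = 2.56 µM; then Vmax = 2.39(2.56+1.32)/1.32 = 7.02 μmol/min.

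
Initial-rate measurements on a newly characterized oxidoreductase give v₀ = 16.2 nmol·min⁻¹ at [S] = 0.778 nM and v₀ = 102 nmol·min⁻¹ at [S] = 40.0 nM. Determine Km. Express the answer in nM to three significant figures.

In reciprocal form, 1/v = (Km/Vmax)·(1/[S]) + 1/Vmax. The two points give (1/[S], 1/v) = (1.285, 0.06173) and (0.02500, 0.009804).
Slope = (0.06173 − 0.009804)/(1.285 − 0.02500) = 0.04120; intercept = 0.06173 − 0.04120×1.285 = 0.008774.
Vmax = 1/intercept = 114 nmol·min⁻¹; Km = slope × Vmax = 0.04120 × 114 = 4.70 nM.

4.70 nM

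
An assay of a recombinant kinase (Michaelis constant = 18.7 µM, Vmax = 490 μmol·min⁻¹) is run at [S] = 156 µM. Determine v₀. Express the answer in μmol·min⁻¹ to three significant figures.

v = Vmax·[S]/(Km + [S]) = 490 × 156 / (18.7 + 156)
  = 76440 / 174.7 = 438 μmol·min⁻¹.

438 μmol·min⁻¹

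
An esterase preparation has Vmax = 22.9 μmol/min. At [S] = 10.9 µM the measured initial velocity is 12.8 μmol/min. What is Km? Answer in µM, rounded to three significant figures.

8.60 µM

From v = Vmax[S]/(Km+[S]), Km = [S](Vmax − v)/v.
Km = 10.9 × (22.9 − 12.8) / 12.8 = 110.1/12.8 = 8.60 µM.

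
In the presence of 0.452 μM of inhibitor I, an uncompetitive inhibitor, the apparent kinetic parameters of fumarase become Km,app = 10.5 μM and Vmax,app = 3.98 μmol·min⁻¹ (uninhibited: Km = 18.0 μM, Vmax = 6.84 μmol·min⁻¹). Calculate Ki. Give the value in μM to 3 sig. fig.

0.629 μM

Uncompetitive: Vmax,app = Vmax/α (and Km,app = Km/α) with α = 1 + [I]/Ki.
α = Vmax/Vmax,app = 6.84/3.98 = 1.719.
Since α = 1 + [I]/Ki, [I]/Ki = 1.719 − 1 = 0.7186 and Ki = 0.452/0.7186 = 0.629 μM.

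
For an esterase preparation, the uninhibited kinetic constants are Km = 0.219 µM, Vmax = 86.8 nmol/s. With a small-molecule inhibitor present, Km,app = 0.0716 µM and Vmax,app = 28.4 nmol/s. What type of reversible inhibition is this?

uncompetitive

Both Km and Vmax decrease by the same factor (~3.06-fold) — characteristic of uncompetitive inhibition.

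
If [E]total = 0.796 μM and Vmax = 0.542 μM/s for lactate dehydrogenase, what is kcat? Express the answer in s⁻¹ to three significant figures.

kcat = Vmax/[E]total = 0.542 μM/s / 0.796 μM = 0.681 s⁻¹.

0.681 s⁻¹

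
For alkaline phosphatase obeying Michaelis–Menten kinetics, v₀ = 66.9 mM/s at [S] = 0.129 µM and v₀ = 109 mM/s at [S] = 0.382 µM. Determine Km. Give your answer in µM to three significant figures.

In reciprocal form, 1/v = (Km/Vmax)·(1/[S]) + 1/Vmax. The two points give (1/[S], 1/v) = (7.752, 0.01495) and (2.618, 0.009174).
Slope = (0.01495 − 0.009174)/(7.752 − 2.618) = 0.001125; intercept = 0.01495 − 0.001125×7.752 = 0.006231.
Vmax = 1/intercept = 160 mM/s; Km = slope × Vmax = 0.001125 × 160 = 0.180 µM.

0.180 µM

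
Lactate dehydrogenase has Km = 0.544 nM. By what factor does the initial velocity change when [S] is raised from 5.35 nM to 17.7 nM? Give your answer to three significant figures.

The fractional saturations are [S]/(Km+[S]) = 5.35/5.894 = 0.9077 and 17.7/18.24 = 0.9702.
v₂/v₁ is just their ratio: 0.9702/0.9077 = 1.07.

1.07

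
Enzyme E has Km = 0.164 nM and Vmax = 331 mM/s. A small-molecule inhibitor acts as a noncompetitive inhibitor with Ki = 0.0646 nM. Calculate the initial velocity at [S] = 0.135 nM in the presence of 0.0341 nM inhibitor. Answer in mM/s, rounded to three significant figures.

With α = 1 + [I]/Ki = 1 + 0.0341/0.0646 = 1.528, the noncompetitive rate law is v = (Vmax/α)·[S] / (Km + [S]).
v = (331/1.528)×0.135 / (0.164 + 0.135) = 29.25/0.2990 = 97.8 mM/s.

97.8 mM/s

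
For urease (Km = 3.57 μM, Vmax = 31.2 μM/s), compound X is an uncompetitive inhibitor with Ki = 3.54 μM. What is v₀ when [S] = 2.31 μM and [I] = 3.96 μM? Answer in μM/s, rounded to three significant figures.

8.52 μM/s

α = 1 + [I]/Ki = 1 + 3.96/3.54 = 2.119.
For an uncompetitive inhibitor, both parameters are divided by α, giving Vmax/α and Km/α: Km,app = 1.69 μM, Vmax,app = 14.7 μM/s.
v = Vmax,app·[S]/(Km,app + [S]) = 14.7 × 2.31/(1.69 + 2.31) = 8.52 μM/s.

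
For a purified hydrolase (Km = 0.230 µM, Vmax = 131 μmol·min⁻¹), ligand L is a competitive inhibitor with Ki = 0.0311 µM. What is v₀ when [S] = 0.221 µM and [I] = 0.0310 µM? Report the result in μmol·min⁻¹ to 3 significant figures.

42.6 μmol·min⁻¹

With α = 1 + [I]/Ki = 1 + 0.0310/0.0311 = 1.997, the competitive rate law is v = Vmax[S] / (αKm + [S]).
v = 131×0.221 / (1.997×0.230 + 0.221) = 28.95/0.6803 = 42.6 μmol·min⁻¹.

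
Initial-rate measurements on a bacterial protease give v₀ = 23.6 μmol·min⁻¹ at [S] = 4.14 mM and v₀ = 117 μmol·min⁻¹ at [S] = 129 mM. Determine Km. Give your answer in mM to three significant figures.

From v = Vmax[S]/(Km+[S]), each point gives Vmax = v(Km+[S])/[S].
Equating: 23.6(Km+4.14)/4.14 = 117(Km+129)/129.
5.700·Km + 23.6 = 0.9070·Km + 117, so (5.700 − 0.9070)·Km = 117 − 23.6.
Km = 93.40/4.794 = 19.5 mM; then Vmax = 23.6(19.5+4.14)/4.14 = 135 μmol·min⁻¹.

19.5 mM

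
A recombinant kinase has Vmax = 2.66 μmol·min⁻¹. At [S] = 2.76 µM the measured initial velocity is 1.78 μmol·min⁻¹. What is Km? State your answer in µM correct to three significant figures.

From v = Vmax[S]/(Km+[S]), Km = [S](Vmax − v)/v.
Km = 2.76 × (2.66 − 1.78) / 1.78 = 2.429/1.78 = 1.36 µM.

1.36 µM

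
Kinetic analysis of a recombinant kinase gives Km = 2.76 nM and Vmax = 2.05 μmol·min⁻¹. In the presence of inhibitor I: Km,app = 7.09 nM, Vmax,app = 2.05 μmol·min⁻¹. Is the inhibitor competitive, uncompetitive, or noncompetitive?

competitive

Km increases (2.76 → 7.09 nM) while Vmax is unchanged — the hallmark of competitive inhibition.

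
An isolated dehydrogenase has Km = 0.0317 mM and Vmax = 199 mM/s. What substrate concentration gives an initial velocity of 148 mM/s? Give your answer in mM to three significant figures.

The required fractional saturation is v/Vmax = 148/199 = 0.7437.
Then [S]/(Km+[S]) = 0.7437 ⇒ [S] = 0.0317 × 0.7437/(1 − 0.7437) = 0.0920 mM.

0.0920 mM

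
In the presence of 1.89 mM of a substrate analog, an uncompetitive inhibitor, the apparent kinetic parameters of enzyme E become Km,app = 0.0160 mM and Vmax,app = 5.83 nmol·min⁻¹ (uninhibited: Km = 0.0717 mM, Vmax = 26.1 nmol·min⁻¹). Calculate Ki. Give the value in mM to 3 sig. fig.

0.544 mM

Uncompetitive: Vmax,app = Vmax/α (and Km,app = Km/α) with α = 1 + [I]/Ki.
α = Vmax/Vmax,app = 26.1/5.83 = 4.477.
Since α = 1 + [I]/Ki, [I]/Ki = 4.477 − 1 = 3.477 and Ki = 1.89/3.477 = 0.544 mM.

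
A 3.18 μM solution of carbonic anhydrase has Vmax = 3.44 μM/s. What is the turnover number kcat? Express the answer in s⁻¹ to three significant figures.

kcat = Vmax/[E]total = 3.44 μM/s / 3.18 μM = 1.08 s⁻¹.

1.08 s⁻¹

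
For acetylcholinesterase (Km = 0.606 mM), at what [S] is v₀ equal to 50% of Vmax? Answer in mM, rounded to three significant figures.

0.606 mM

v/Vmax = [S]/(Km+[S]) = 0.5, so [S] = Km·0.5/(1 − 0.5) = 0.606 × 1.000.
[S] = 0.606 mM.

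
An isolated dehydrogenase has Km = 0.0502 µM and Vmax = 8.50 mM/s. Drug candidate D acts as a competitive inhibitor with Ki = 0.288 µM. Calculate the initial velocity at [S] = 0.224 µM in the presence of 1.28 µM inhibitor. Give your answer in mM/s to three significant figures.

3.83 mM/s

α = 1 + [I]/Ki = 1 + 1.28/0.288 = 5.444.
For a competitive inhibitor, Vmax is unchanged and the apparent Km becomes α·Km: Km,app = 0.273 µM, Vmax,app = 8.50 mM/s.
v = Vmax,app·[S]/(Km,app + [S]) = 8.50 × 0.224/(0.273 + 0.224) = 3.83 mM/s.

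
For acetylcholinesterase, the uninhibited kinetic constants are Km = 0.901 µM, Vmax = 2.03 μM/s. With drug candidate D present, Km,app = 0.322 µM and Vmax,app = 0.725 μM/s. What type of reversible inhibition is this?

Both Km and Vmax decrease by the same factor (~2.80-fold) — characteristic of uncompetitive inhibition.

uncompetitive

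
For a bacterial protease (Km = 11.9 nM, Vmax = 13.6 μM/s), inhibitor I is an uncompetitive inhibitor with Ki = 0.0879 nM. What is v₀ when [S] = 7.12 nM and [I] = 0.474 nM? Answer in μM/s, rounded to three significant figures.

1.69 μM/s

α = 1 + [I]/Ki = 1 + 0.474/0.0879 = 6.392.
For an uncompetitive inhibitor, both parameters are divided by α, giving Vmax/α and Km/α: Km,app = 1.86 nM, Vmax,app = 2.13 μM/s.
v = Vmax,app·[S]/(Km,app + [S]) = 2.13 × 7.12/(1.86 + 7.12) = 1.69 μM/s.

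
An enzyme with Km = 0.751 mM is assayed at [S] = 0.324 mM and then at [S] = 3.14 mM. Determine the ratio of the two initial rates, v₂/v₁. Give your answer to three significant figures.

2.68

Since Vmax cancels, v₂/v₁ = [S]₂(Km+[S]₁) / [S]₁(Km+[S]₂).
= 3.14×(0.751+0.324) / (0.324×(0.751+3.14)) = 3.376/1.261 = 2.68.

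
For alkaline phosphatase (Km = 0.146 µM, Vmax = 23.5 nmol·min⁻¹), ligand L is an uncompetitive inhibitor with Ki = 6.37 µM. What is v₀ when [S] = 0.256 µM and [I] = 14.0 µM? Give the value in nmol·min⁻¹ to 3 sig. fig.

With α = 1 + [I]/Ki = 1 + 14.0/6.37 = 3.198, the uncompetitive rate law is v = (Vmax/α)·[S] / (Km/α + [S]).
v = (23.5/3.198)×0.256 / (0.146/3.198 + 0.256) = 1.881/0.3017 = 6.24 nmol·min⁻¹.

6.24 nmol·min⁻¹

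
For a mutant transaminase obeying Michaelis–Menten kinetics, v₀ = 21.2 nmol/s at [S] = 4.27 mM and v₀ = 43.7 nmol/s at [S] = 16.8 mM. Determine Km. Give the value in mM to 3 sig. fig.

9.52 mM

From v = Vmax[S]/(Km+[S]), each point gives Vmax = v(Km+[S])/[S].
Equating: 21.2(Km+4.27)/4.27 = 43.7(Km+16.8)/16.8.
4.965·Km + 21.2 = 2.601·Km + 43.7, so (4.965 − 2.601)·Km = 43.7 − 21.2.
Km = 22.50/2.364 = 9.52 mM; then Vmax = 21.2(9.52+4.27)/4.27 = 68.5 nmol/s.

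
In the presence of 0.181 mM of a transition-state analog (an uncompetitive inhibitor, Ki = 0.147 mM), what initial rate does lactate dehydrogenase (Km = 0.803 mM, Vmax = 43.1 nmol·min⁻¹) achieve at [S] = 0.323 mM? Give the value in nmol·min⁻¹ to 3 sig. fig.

With α = 1 + [I]/Ki = 1 + 0.181/0.147 = 2.231, the uncompetitive rate law is v = (Vmax/α)·[S] / (Km/α + [S]).
v = (43.1/2.231)×0.323 / (0.803/2.231 + 0.323) = 6.239/0.6829 = 9.14 nmol·min⁻¹.

9.14 nmol·min⁻¹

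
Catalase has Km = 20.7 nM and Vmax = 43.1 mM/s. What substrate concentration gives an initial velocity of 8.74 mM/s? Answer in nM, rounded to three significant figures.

Rearranging v = Vmax[S]/(Km+[S]) gives [S] = Km·v/(Vmax − v).
[S] = 20.7 × 8.74 / (43.1 − 8.74) = 180.9/34.36 = 5.27 nM.

5.27 nM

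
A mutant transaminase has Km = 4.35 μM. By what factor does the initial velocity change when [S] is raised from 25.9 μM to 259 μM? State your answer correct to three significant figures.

The fractional saturations are [S]/(Km+[S]) = 25.9/30.25 = 0.8562 and 259/263.4 = 0.9835.
v₂/v₁ is just their ratio: 0.9835/0.8562 = 1.15.

1.15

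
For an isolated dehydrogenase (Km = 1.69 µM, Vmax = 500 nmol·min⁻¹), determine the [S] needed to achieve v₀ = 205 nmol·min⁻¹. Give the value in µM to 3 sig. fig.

The required fractional saturation is v/Vmax = 205/500 = 0.4100.
Then [S]/(Km+[S]) = 0.4100 ⇒ [S] = 1.69 × 0.4100/(1 − 0.4100) = 1.17 µM.

1.17 µM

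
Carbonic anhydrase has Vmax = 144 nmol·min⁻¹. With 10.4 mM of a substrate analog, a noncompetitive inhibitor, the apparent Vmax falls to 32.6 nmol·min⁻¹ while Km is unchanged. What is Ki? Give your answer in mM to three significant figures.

3.04 mM

Noncompetitive: Vmax,app = Vmax/α with α = 1 + [I]/Ki.
α = Vmax/Vmax,app = 144/32.6 = 4.417.
Since α = 1 + [I]/Ki, [I]/Ki = 4.417 − 1 = 3.417 and Ki = 10.4/3.417 = 3.04 mM.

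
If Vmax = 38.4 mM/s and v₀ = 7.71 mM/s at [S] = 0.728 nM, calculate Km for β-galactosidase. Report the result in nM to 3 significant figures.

2.90 nM

v/Vmax = 7.71/38.4 = 0.2008 = [S]/(Km+[S]).
So Km + [S] = [S]/0.2008 = 3.626 nM, giving Km = 3.626 − 0.728 = 2.90 nM.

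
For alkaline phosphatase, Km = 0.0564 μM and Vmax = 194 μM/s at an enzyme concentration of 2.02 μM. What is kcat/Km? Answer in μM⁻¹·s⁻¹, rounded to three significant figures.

1700 μM⁻¹·s⁻¹

kcat = Vmax/[E]total = 194/2.02 = 96.0 s⁻¹.
kcat/Km = 96.0/0.0564 = 1700 μM⁻¹·s⁻¹.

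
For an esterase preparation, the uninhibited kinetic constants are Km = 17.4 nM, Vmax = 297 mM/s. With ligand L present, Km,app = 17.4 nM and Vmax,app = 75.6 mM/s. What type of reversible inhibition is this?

noncompetitive

Vmax decreases (297 → 75.6 mM/s) while Km is unchanged — pure noncompetitive inhibition.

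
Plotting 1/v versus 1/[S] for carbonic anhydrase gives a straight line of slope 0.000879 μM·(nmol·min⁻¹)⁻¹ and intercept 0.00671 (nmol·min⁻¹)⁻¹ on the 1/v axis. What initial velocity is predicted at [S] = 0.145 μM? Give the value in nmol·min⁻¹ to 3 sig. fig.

The y-intercept is 1/Vmax, so Vmax = 1/0.00671 = 149 nmol·min⁻¹.
The slope is Km/Vmax, so Km = 0.000879 × 149 = 0.131 μM.
Then v = 149 × 0.145/(0.131 + 0.145) = 78.3 nmol·min⁻¹.

78.3 nmol·min⁻¹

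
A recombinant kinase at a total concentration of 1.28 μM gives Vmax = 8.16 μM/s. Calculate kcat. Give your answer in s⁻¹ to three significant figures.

kcat = Vmax/[E]total = 8.16 μM/s / 1.28 μM = 6.38 s⁻¹.

6.38 s⁻¹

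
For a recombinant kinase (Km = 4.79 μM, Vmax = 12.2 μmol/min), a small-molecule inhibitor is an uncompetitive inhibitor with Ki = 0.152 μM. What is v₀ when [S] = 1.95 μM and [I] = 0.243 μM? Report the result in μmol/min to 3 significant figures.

α = 1 + [I]/Ki = 1 + 0.243/0.152 = 2.599.
For an uncompetitive inhibitor, both parameters are divided by α, giving Vmax/α and Km/α: Km,app = 1.84 μM, Vmax,app = 4.69 μmol/min.
v = Vmax,app·[S]/(Km,app + [S]) = 4.69 × 1.95/(1.84 + 1.95) = 2.41 μmol/min.

2.41 μmol/min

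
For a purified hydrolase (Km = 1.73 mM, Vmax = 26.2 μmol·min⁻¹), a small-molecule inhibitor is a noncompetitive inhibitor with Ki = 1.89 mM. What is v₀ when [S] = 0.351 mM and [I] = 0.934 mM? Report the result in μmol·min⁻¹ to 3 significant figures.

2.96 μmol·min⁻¹

α = 1 + [I]/Ki = 1 + 0.934/1.89 = 1.494.
For a noncompetitive inhibitor, Vmax is reduced to Vmax/α while Km is unchanged: Km,app = 1.73 mM, Vmax,app = 17.5 μmol·min⁻¹.
v = Vmax,app·[S]/(Km,app + [S]) = 17.5 × 0.351/(1.73 + 0.351) = 2.96 μmol·min⁻¹.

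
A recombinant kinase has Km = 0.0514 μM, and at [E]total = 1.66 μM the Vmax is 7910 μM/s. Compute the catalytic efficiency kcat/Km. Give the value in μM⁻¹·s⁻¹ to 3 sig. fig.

92700 μM⁻¹·s⁻¹

kcat = Vmax/[E]total = 7910/1.66 = 4770 s⁻¹.
kcat/Km = 4770/0.0514 = 92700 μM⁻¹·s⁻¹.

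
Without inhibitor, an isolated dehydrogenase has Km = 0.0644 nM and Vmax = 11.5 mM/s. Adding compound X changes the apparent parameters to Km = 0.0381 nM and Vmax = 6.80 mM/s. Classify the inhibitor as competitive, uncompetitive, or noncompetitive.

Both Km and Vmax decrease by the same factor (~1.69-fold) — characteristic of uncompetitive inhibition.

uncompetitive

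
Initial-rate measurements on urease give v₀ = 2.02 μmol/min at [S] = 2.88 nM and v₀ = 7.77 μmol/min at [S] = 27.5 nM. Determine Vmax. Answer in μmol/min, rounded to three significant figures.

From v = Vmax[S]/(Km+[S]), each point gives Vmax = v(Km+[S])/[S].
Equating: 2.02(Km+2.88)/2.88 = 7.77(Km+27.5)/27.5.
0.7014·Km + 2.02 = 0.2825·Km + 7.77, so (0.7014 − 0.2825)·Km = 7.77 − 2.02.
Km = 5.750/0.4188 = 13.7 nM; then Vmax = 2.02(13.7+2.88)/2.88 = 11.6 μmol/min.

11.6 μmol/min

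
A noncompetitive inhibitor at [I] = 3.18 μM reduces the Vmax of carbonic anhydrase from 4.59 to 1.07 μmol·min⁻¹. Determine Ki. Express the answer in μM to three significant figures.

Noncompetitive: Vmax,app = Vmax/α with α = 1 + [I]/Ki.
α = Vmax/Vmax,app = 4.59/1.07 = 4.290.
Ki = [I]/(α − 1) = 3.18/3.290 = 0.967 μM.

0.967 μM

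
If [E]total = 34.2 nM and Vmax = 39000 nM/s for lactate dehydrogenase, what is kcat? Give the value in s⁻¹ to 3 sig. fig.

1140 s⁻¹

kcat = Vmax/[E]total = 39000 nM/s / 34.2 nM = 1140 s⁻¹.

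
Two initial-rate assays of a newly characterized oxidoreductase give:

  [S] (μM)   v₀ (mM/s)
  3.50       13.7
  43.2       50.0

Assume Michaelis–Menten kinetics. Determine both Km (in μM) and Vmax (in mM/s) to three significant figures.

Km = 13.2 μM; Vmax = 65.2 mM/s

In reciprocal form, 1/v = (Km/Vmax)·(1/[S]) + 1/Vmax. The two points give (1/[S], 1/v) = (0.2857, 0.07299) and (0.02315, 0.02000).
Slope = (0.07299 − 0.02000)/(0.2857 − 0.02315) = 0.2018; intercept = 0.07299 − 0.2018×0.2857 = 0.01533.
Vmax = 1/intercept = 65.2 mM/s; Km = slope × Vmax = 0.2018 × 65.2 = 13.2 μM.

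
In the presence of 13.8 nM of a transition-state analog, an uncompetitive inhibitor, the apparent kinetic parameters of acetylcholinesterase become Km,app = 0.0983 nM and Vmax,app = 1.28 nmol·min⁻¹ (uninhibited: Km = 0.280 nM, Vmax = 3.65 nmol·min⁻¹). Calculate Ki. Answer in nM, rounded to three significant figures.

7.45 nM

Uncompetitive: Vmax,app = Vmax/α (and Km,app = Km/α) with α = 1 + [I]/Ki.
α = Vmax/Vmax,app = 3.65/1.28 = 2.852.
Since α = 1 + [I]/Ki, [I]/Ki = 2.852 − 1 = 1.852 and Ki = 13.8/1.852 = 7.45 nM.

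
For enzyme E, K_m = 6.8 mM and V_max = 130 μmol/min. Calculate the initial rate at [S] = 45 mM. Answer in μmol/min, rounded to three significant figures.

[S]/(Km+[S]) = 45/51.80 = 0.8687, the fractional saturation.
v = 0.8687 × Vmax = 0.8687 × 130 = 113 μmol/min.

113 μmol/min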